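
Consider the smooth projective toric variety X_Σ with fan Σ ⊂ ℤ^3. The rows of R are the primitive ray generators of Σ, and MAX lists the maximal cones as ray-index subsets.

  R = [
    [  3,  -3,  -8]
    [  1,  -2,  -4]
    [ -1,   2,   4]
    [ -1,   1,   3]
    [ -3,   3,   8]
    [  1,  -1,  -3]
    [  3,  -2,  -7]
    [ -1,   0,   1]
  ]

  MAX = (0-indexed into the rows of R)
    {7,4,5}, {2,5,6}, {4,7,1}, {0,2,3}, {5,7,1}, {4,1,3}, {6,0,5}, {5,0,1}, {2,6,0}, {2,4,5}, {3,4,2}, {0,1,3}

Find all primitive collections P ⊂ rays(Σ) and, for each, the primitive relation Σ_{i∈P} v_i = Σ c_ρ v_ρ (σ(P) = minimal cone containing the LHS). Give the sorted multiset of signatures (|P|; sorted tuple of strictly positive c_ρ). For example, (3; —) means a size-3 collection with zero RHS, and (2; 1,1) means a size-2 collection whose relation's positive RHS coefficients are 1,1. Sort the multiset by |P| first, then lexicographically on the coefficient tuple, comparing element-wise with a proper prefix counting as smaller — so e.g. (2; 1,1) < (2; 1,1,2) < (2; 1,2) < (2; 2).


Δ(Σ) — 8 vertices, 12 min non-faces:

  • {0,4}:  v_{0} + v_{4} = 0  ⟹  sig = (2; —)
  • {1,2}:  v_{1} + v_{2} = 0  ⟹  sig = (2; —)
  • {3,5}:  v_{3} + v_{5} = 0  ⟹  sig = (2; —)
  • {0,7}:  v_{0} + v_{7} = v_{1} + v_{5}  ⟹  sig = (2; 1,1)
  • {1,6}:  v_{1} + v_{6} = v_{0} + v_{5}  ⟹  sig = (2; 1,1)
  • {2,7}:  v_{2} + v_{7} = v_{4} + v_{5}  ⟹  sig = (2; 1,1)
  • {3,6}:  v_{3} + v_{6} = v_{0} + v_{2}  ⟹  sig = (2; 1,1)
  • {3,7}:  v_{3} + v_{7} = v_{1} + v_{4}  ⟹  sig = (2; 1,1)
  • {4,6}:  v_{4} + v_{6} = v_{2} + v_{5}  ⟹  sig = (2; 1,1)
  • {6,7}:  v_{6} + v_{7} = 2·v_{5}  ⟹  sig = (2; 2)
  • {0,2,5}:  v_{0} + v_{2} + v_{5} = v_{6}  ⟹  sig = (3; 1)
  • {1,4,5}:  v_{1} + v_{4} + v_{5} = v_{7}  ⟹  sig = (3; 1)

Sorted signature multiset PRS(X):
    (2; —)
    (2; —)
    (2; —)
    (2; 1,1)
    (2; 1,1)
    (2; 1,1)
    (2; 1,1)
    (2; 1,1)
    (2; 1,1)
    (2; 2)
    (3; 1)
    (3; 1)


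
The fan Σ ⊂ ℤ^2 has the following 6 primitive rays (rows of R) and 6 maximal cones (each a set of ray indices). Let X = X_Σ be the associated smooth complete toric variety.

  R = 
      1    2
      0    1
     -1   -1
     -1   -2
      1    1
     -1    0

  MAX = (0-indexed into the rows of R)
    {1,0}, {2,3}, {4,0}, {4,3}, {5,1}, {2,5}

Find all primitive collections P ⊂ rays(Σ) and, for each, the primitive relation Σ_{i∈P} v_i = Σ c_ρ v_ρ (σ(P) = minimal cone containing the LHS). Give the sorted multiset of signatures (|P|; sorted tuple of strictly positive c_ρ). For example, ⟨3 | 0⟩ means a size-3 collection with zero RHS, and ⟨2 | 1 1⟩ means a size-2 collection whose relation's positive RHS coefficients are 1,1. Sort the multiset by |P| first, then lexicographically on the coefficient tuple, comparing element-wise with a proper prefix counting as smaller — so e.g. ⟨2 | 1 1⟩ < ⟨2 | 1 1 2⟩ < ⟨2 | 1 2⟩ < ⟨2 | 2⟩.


9 minimal non-faces of Δ(Σ) (on 6 rays):

  • {0,3}:  v_{0} + v_{3} = 0  ⟹  sig = ⟨2 | 0⟩
  • {2,4}:  v_{2} + v_{4} = 0  ⟹  sig = ⟨2 | 0⟩
  • {0,2}:  v_{0} + v_{2} = v_{1}  ⟹  sig = ⟨2 | 1⟩
  • {1,2}:  v_{1} + v_{2} = v_{5}  ⟹  sig = ⟨2 | 1⟩
  • {1,3}:  v_{1} + v_{3} = v_{2}  ⟹  sig = ⟨2 | 1⟩
  • {1,4}:  v_{1} + v_{4} = v_{0}  ⟹  sig = ⟨2 | 1⟩
  • {4,5}:  v_{4} + v_{5} = v_{1}  ⟹  sig = ⟨2 | 1⟩
  • {0,5}:  v_{0} + v_{5} = 2·v_{1}  ⟹  sig = ⟨2 | 2⟩
  • {3,5}:  v_{3} + v_{5} = 2·v_{2}  ⟹  sig = ⟨2 | 2⟩

so the primitive-relation signature multiset is
{ ⟨2 | 0⟩ ×2,  ⟨2 | 1⟩ ×5,  ⟨2 | 2⟩ ×2 }


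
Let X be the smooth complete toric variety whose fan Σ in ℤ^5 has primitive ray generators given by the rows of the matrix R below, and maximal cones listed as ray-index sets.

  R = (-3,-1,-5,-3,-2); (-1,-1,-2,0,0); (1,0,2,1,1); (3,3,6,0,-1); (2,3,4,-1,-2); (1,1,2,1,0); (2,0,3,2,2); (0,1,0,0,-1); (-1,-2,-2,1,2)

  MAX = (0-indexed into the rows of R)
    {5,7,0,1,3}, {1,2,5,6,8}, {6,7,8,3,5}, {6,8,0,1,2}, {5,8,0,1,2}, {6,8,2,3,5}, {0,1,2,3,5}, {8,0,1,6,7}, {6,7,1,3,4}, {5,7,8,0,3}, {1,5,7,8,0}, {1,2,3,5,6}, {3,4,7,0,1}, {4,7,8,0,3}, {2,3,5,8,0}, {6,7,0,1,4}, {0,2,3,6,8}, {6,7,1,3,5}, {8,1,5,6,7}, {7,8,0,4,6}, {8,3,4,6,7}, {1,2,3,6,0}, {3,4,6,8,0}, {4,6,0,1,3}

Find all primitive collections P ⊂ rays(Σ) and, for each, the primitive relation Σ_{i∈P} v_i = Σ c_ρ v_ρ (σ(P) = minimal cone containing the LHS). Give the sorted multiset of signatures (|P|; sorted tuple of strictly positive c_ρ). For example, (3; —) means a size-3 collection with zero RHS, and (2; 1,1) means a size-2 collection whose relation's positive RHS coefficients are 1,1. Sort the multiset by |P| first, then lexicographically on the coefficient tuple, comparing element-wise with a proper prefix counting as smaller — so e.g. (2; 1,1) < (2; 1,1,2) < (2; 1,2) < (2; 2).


Minimal non-faces — 7 found among 9 rays, 24 max cones:

  P = {2,4}:  v_{2} + v_{4} = v_{3}  so sig = (2; 1)
  P = {2,7}:  v_{2} + v_{7} = v_{5}  so sig = (2; 1)
  P = {4,5}:  v_{4} + v_{5} = v_{3} + v_{7}  so sig = (2; 1,1)
  P = {0,5,6}:  v_{0} + v_{5} + v_{6} = 0  so sig = (3; —)
  P = {1,4,8}:  v_{1} + v_{4} + v_{8} = 0  so sig = (3; —)
  P = {1,3,8}:  v_{1} + v_{3} + v_{8} = v_{2}  so sig = (3; 1)
  P = {0,3,6,7}:  v_{0} + v_{3} + v_{6} + v_{7} = v_{4}  so sig = (4; 1)

Sorted signature multiset PRS(X):
[(2; 1), (2; 1), (2; 1,1), (3; —), (3; —), (3; 1), (4; 1)]


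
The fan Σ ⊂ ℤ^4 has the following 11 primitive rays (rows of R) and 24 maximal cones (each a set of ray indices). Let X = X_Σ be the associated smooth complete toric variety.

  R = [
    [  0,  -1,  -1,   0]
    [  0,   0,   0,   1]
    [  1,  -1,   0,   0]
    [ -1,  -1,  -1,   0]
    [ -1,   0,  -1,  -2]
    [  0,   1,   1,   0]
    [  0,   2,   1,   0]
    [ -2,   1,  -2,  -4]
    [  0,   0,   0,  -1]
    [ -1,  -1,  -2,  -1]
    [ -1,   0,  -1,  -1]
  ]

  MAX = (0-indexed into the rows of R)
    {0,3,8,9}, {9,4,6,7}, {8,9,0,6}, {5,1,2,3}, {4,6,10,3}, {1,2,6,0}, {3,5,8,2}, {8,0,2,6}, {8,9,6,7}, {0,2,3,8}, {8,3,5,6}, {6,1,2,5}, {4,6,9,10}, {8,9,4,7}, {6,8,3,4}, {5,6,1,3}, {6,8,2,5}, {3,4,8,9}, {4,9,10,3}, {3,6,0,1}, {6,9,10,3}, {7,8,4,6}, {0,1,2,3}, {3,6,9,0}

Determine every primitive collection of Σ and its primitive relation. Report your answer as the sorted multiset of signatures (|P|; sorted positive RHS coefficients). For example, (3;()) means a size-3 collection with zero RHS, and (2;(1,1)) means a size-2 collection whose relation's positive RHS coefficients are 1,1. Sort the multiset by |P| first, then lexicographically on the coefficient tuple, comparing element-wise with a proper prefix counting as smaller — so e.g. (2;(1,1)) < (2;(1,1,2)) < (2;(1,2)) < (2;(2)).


Minimal non-faces — 25 found among 11 rays, 24 max cones:

  • {0,5}:  v_{0} + v_{5} = 0  →  sig = (2;())
  • {1,8}:  v_{1} + v_{8} = 0  →  sig = (2;())
  • {0,10}:  v_{0} + v_{10} = v_{9}  →  sig = (2;(1))
  • {1,4}:  v_{1} + v_{4} = v_{10}  →  sig = (2;(1))
  • {5,9}:  v_{5} + v_{9} = v_{10}  →  sig = (2;(1))
  • {8,10}:  v_{8} + v_{10} = v_{4}  →  sig = (2;(1))
  • {0,4}:  v_{0} + v_{4} = v_{8} + v_{9}  →  sig = (2;(1,1))
  • {2,10}:  v_{2} + v_{10} = v_{0} + v_{8}  →  sig = (2;(1,1))
  • {1,7}:  v_{1} + v_{7} = v_{4} + v_{6} + v_{9}  →  sig = (2;(1,1,1))
  • {1,10}:  v_{1} + v_{10} = v_{0} + v_{3} + v_{6}  →  sig = (2;(1,1,1))
  • {5,10}:  v_{5} + v_{10} = v_{3} + v_{6} + v_{8}  →  sig = (2;(1,1,1))
  • {2,7}:  v_{2} + v_{7} = v_{0} + v_{6} + 3·v_{8} + v_{9}  →  sig = (2;(1,1,1,3))
  • {1,9}:  v_{1} + v_{9} = 2·v_{0} + v_{3} + v_{6}  →  sig = (2;(1,1,2))
  • {4,5}:  v_{4} + v_{5} = v_{3} + v_{6} + 2·v_{8}  →  sig = (2;(1,1,2))
  • {7,10}:  v_{7} + v_{10} = 2·v_{4} + v_{6} + v_{9}  →  sig = (2;(1,1,2))
  • {2,4}:  v_{2} + v_{4} = v_{0} + 2·v_{8}  →  sig = (2;(1,2))
  • {2,9}:  v_{2} + v_{9} = 2·v_{0} + v_{8}  →  sig = (2;(1,2))
  • {3,7}:  v_{3} + v_{7} = v_{4} + 2·v_{10}  →  sig = (2;(1,2))
  • {5,7}:  v_{5} + v_{7} = 2·v_{4} + v_{6}  →  sig = (2;(1,2))
  • {0,7}:  v_{0} + v_{7} = v_{6} + 2·v_{8} + 2·v_{9}  →  sig = (2;(1,2,2))
  • {2,3,6}:  v_{2} + v_{3} + v_{6} = 0  →  sig = (3;())
  • {0,3,6,8}:  v_{0} + v_{3} + v_{6} + v_{8} = v_{10}  →  sig = (4;(1))
  • {4,6,8,9}:  v_{4} + v_{6} + v_{8} + v_{9} = v_{7}  →  sig = (4;(1))
  • {3,6,8,9}:  v_{3} + v_{6} + v_{8} + v_{9} = 2·v_{10}  →  sig = (4;(2))
  • {3,4,6,9}:  v_{3} + v_{4} + v_{6} + v_{9} = 3·v_{10}  →  sig = (4;(3))

Signatures (|P|; sorted positive RHS coefficients), sorted:
    |P|=2: 20 collections, coeffs (), (), (1), (1), (1), (1), (1,1), (1,1), (1,1,1), (1,1,1), (1,1,1), (1,1,1,3), (1,1,2), (1,1,2), (1,1,2), (1,2), (1,2), (1,2), (1,2), (1,2,2)
    |P|=3: 1 collection, coeffs ()
    |P|=4: 4 collections, coeffs (1), (1), (2), (3)


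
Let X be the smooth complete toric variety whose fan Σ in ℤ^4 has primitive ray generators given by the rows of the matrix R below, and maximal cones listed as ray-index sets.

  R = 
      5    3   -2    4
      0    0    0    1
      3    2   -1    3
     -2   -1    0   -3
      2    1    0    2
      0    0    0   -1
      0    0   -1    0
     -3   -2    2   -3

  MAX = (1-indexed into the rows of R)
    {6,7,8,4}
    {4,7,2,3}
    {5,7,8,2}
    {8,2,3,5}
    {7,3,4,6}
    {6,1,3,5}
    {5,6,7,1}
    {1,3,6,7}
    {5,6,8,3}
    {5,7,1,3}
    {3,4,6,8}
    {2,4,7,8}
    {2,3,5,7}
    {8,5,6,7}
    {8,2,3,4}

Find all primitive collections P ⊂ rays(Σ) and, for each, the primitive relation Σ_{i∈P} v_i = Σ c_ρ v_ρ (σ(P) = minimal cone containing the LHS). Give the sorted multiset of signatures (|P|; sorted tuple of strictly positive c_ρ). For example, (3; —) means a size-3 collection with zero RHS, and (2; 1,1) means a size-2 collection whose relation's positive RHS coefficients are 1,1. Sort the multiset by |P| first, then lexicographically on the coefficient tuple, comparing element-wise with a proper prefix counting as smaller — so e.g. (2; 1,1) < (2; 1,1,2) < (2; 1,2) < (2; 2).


The 7 primitive collections of Σ (r=8, n=4):

  P={2,6}:  v_{2} + v_{6} = 0  ⇒ sig = (2; —)
  P={4,5}:  v_{4} + v_{5} = v_{6}  ⇒ sig = (2; 1)
  P={1,8}:  v_{1} + v_{8} = v_{5} + v_{6}  ⇒ sig = (2; 1,1)
  P={1,2}:  v_{1} + v_{2} = v_{3} + v_{5} + v_{7}  ⇒ sig = (2; 1,1,1)
  P={1,4}:  v_{1} + v_{4} = v_{3} + 2·v_{6} + v_{7}  ⇒ sig = (2; 1,1,2)
  P={3,7,8}:  v_{3} + v_{7} + v_{8} = 0  ⇒ sig = (3; —)
  P={3,5,6,7}:  v_{3} + v_{5} + v_{6} + v_{7} = v_{1}  ⇒ sig = (4; 1)

so the primitive-relation signature multiset is
    |P|=2: 5 collections, coeffs (), (1), (1,1), (1,1,1), (1,1,2)
    |P|=3: 1 collection, coeffs ()
    |P|=4: 1 collection, coeffs (1)


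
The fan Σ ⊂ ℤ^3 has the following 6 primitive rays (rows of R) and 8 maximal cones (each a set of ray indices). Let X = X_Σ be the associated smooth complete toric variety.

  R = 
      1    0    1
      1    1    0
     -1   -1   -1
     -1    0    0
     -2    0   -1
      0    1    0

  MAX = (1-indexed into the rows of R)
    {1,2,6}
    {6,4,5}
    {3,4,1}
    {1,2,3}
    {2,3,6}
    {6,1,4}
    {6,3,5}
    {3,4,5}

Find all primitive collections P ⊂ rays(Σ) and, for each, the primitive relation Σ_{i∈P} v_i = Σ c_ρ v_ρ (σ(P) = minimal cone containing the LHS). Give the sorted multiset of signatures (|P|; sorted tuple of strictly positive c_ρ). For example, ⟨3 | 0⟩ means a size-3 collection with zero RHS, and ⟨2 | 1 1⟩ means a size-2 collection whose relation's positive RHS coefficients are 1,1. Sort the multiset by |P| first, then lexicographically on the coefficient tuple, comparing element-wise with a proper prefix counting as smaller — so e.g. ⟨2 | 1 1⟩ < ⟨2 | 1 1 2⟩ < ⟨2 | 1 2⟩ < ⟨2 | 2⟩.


5 minimal non-faces of Δ(Σ) (on 6 rays):

  • {1,5}:  v_{1} + v_{5} = v_{4}  →  sig = ⟨2 | 1⟩
  • {2,4}:  v_{2} + v_{4} = v_{6}  →  sig = ⟨2 | 1⟩
  • {2,5}:  v_{2} + v_{5} = v_{3} + 2·v_{6}  →  sig = ⟨2 | 1 2⟩
  • {1,3,6}:  v_{1} + v_{3} + v_{6} = 0  →  sig = ⟨3 | 0⟩
  • {3,4,6}:  v_{3} + v_{4} + v_{6} = v_{5}  →  sig = ⟨3 | 1⟩

Hence PRS(X_Σ) =
[⟨2 | 1⟩, ⟨2 | 1⟩, ⟨2 | 1 2⟩, ⟨3 | 0⟩, ⟨3 | 1⟩]


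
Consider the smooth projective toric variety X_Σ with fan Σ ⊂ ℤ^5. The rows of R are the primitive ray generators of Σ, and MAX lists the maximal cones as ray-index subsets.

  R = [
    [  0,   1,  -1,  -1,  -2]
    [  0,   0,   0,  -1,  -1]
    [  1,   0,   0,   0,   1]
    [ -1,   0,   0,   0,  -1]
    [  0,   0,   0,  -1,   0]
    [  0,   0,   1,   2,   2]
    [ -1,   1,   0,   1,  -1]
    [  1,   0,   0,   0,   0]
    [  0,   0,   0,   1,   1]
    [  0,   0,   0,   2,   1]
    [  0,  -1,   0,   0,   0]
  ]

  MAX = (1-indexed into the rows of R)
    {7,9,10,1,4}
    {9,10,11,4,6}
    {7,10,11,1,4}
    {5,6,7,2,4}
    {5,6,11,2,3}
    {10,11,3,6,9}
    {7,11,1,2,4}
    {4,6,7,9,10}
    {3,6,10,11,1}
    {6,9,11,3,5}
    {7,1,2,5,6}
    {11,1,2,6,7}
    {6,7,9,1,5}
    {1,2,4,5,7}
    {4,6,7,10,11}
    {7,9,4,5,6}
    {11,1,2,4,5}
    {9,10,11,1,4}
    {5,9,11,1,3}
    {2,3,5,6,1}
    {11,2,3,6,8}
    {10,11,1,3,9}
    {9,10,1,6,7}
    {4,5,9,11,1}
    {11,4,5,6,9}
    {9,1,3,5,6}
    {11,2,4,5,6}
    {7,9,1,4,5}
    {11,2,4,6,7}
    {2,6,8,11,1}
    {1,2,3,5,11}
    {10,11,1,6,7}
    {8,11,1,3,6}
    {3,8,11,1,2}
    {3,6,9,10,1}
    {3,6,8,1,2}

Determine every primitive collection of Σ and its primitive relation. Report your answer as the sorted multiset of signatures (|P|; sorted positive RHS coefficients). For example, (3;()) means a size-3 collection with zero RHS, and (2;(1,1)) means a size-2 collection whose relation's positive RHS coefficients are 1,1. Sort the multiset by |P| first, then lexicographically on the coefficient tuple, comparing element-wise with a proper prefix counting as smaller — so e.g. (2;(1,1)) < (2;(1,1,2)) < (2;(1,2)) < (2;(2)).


Δ(Σ) — 11 vertices, 16 min non-faces:

  P={2,9}:  v_{2} + v_{9} = 0 ; sig = (2;())
  P={3,4}:  v_{3} + v_{4} = 0 ; sig = (2;())
  P={5,10}:  v_{5} + v_{10} = v_{9} ; sig = (2;(1))
  P={3,7}:  v_{3} + v_{7} = v_{1} + v_{6} ; sig = (2;(1,1))
  P={5,8}:  v_{5} + v_{8} = v_{2} + v_{3} ; sig = (2;(1,1))
  P={2,10}:  v_{2} + v_{10} = v_{1} + v_{6} + v_{11} ; sig = (2;(1,1,1))
  P={4,8}:  v_{4} + v_{8} = v_{1} + v_{2} + v_{6} + v_{11} ; sig = (2;(1,1,1,1))
  P={8,9}:  v_{8} + v_{9} = v_{1} + v_{3} + v_{6} + v_{11} ; sig = (2;(1,1,1,1))
  P={7,8}:  v_{7} + v_{8} = 2·v_{1} + v_{2} + 2·v_{6} + v_{11} ; sig = (2;(1,1,2,2))
  P={8,10}:  v_{8} + v_{10} = 2·v_{1} + v_{3} + 2·v_{6} + 2·v_{11} ; sig = (2;(1,2,2,2))
  P={1,4,6}:  v_{1} + v_{4} + v_{6} = v_{7} ; sig = (3;(1))
  P={5,7,11}:  v_{5} + v_{7} + v_{11} = v_{4} ; sig = (3;(1))
  P={7,9,11}:  v_{7} + v_{9} + v_{11} = v_{4} + v_{10} ; sig = (3;(1,1))
  P={1,5,6,11}:  v_{1} + v_{5} + v_{6} + v_{11} = 0 ; sig = (4;())
  P={1,6,9,11}:  v_{1} + v_{6} + v_{9} + v_{11} = v_{10} ; sig = (4;(1))
  P={1,2,3,6,11}:  v_{1} + v_{2} + v_{3} + v_{6} + v_{11} = v_{8} ; sig = (5;(1))

Hence PRS(X_Σ) =
    |P|=2: 10 collections, coeffs (), (), (1), (1,1), (1,1), (1,1,1), (1,1,1,1), (1,1,1,1), (1,1,2,2), (1,2,2,2)
    |P|=3: 3 collections, coeffs (1), (1), (1,1)
    |P|=4: 2 collections, coeffs (), (1)
    |P|=5: 1 collection, coeffs (1)


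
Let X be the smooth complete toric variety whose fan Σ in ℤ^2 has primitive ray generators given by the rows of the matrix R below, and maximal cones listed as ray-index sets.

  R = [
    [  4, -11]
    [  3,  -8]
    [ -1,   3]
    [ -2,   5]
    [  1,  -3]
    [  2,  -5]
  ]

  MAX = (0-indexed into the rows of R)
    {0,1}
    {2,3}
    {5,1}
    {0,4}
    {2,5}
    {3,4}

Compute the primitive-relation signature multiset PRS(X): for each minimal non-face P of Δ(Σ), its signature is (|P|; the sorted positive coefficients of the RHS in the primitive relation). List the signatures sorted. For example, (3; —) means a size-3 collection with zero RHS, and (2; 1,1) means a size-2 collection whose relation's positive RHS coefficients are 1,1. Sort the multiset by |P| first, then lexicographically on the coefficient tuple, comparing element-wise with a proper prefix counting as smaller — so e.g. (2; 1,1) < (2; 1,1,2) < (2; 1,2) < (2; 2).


Δ(Σ) — 6 vertices, 9 min non-faces:

  {2,4}:  v_{2} + v_{4} = 0 — sig = (2; —)
  {3,5}:  v_{3} + v_{5} = 0 — sig = (2; —)
  {0,2}:  v_{0} + v_{2} = v_{1} — sig = (2; 1)
  {1,2}:  v_{1} + v_{2} = v_{5} — sig = (2; 1)
  {1,3}:  v_{1} + v_{3} = v_{4} — sig = (2; 1)
  {1,4}:  v_{1} + v_{4} = v_{0} — sig = (2; 1)
  {4,5}:  v_{4} + v_{5} = v_{1} — sig = (2; 1)
  {0,3}:  v_{0} + v_{3} = 2·v_{4} — sig = (2; 2)
  {0,5}:  v_{0} + v_{5} = 2·v_{1} — sig = (2; 2)

so the primitive-relation signature multiset is
[(2; —), (2; —), (2; 1), (2; 1), (2; 1), (2; 1), (2; 1), (2; 2), (2; 2)]


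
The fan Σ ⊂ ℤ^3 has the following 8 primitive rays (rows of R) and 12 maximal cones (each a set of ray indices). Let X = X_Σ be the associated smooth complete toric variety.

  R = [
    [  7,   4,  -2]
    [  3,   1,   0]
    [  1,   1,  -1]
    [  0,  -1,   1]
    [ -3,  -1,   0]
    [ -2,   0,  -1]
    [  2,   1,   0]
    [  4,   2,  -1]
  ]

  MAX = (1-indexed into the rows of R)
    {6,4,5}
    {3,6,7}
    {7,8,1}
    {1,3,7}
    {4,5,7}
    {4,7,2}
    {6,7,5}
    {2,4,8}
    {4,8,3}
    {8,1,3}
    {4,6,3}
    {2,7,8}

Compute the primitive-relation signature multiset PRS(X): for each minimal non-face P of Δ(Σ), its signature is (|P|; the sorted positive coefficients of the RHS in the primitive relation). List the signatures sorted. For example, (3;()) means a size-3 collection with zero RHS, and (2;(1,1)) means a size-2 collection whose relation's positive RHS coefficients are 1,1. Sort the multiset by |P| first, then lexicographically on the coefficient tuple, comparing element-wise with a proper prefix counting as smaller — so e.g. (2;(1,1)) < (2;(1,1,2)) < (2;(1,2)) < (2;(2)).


14 collections generate NE(X_Σ); each relation:

  P = {2,5}:  v_{2} + v_{5} = 0 ; sig = (2;())
  P = {2,3}:  v_{2} + v_{3} = v_{8} ; sig = (2;(1))
  P = {2,6}:  v_{2} + v_{6} = v_{3} ; sig = (2;(1))
  P = {3,5}:  v_{3} + v_{5} = v_{6} ; sig = (2;(1))
  P = {5,8}:  v_{5} + v_{8} = v_{3} ; sig = (2;(1))
  P = {1,4}:  v_{1} + v_{4} = v_{2} + v_{8} ; sig = (2;(1,1))
  P = {1,2}:  v_{1} + v_{2} = v_{7} + 2·v_{8} ; sig = (2;(1,2))
  P = {1,5}:  v_{1} + v_{5} = 2·v_{3} + v_{7} ; sig = (2;(1,2))
  P = {1,6}:  v_{1} + v_{6} = 3·v_{3} + v_{7} ; sig = (2;(1,3))
  P = {6,8}:  v_{6} + v_{8} = 2·v_{3} ; sig = (2;(2))
  P = {4,6,7}:  v_{4} + v_{6} + v_{7} = 0 ; sig = (3;())
  P = {3,4,7}:  v_{3} + v_{4} + v_{7} = v_{2} ; sig = (3;(1))
  P = {3,7,8}:  v_{3} + v_{7} + v_{8} = v_{1} ; sig = (3;(1))
  P = {4,7,8}:  v_{4} + v_{7} + v_{8} = 2·v_{2} ; sig = (3;(2))

Sorted signature multiset PRS(X):
    (2;())
    (2;(1))
    (2;(1))
    (2;(1))
    (2;(1))
    (2;(1,1))
    (2;(1,2))
    (2;(1,2))
    (2;(1,3))
    (2;(2))
    (3;())
    (3;(1))
    (3;(1))
    (3;(2))


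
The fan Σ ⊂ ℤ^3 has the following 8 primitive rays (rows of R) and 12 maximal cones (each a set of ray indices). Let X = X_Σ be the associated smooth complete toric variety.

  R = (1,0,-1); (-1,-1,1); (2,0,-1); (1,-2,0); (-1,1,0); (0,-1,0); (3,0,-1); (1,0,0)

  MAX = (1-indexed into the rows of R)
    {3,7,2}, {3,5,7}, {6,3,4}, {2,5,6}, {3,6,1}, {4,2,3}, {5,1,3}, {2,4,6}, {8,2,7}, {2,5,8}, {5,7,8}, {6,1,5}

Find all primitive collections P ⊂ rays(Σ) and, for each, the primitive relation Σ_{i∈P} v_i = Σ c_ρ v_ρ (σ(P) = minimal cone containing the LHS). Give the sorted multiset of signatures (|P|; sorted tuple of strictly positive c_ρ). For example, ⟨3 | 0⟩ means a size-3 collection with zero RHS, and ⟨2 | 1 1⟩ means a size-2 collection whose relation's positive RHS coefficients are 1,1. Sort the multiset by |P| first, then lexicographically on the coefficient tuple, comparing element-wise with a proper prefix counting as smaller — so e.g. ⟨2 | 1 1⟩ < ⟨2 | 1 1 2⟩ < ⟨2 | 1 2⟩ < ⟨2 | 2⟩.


Σ has 14 primitive collections:

  P = {1,2}:  v_{1} + v_{2} = v_{6}  ⇒ sig = ⟨2 | 1⟩
  P = {1,8}:  v_{1} + v_{8} = v_{3}  ⇒ sig = ⟨2 | 1⟩
  P = {3,8}:  v_{3} + v_{8} = v_{7}  ⇒ sig = ⟨2 | 1⟩
  P = {4,5}:  v_{4} + v_{5} = v_{6}  ⇒ sig = ⟨2 | 1⟩
  P = {6,8}:  v_{6} + v_{8} = v_{2} + v_{3}  ⇒ sig = ⟨2 | 1 1⟩
  P = {1,4}:  v_{1} + v_{4} = v_{3} + 2·v_{6}  ⇒ sig = ⟨2 | 1 2⟩
  P = {6,7}:  v_{6} + v_{7} = v_{2} + 2·v_{3}  ⇒ sig = ⟨2 | 1 2⟩
  P = {1,7}:  v_{1} + v_{7} = 2·v_{3}  ⇒ sig = ⟨2 | 2⟩
  P = {4,8}:  v_{4} + v_{8} = 2·v_{2} + 2·v_{3}  ⇒ sig = ⟨2 | 2 2⟩
  P = {4,7}:  v_{4} + v_{7} = 2·v_{2} + 3·v_{3}  ⇒ sig = ⟨2 | 2 3⟩
  P = {2,3,5}:  v_{2} + v_{3} + v_{5} = 0  ⇒ sig = ⟨3 | 0⟩
  P = {2,3,6}:  v_{2} + v_{3} + v_{6} = v_{4}  ⇒ sig = ⟨3 | 1⟩
  P = {2,5,7}:  v_{2} + v_{5} + v_{7} = v_{8}  ⇒ sig = ⟨3 | 1⟩
  P = {3,5,6}:  v_{3} + v_{5} + v_{6} = v_{1}  ⇒ sig = ⟨3 | 1⟩

Hence PRS(X_Σ) =
{ ⟨2 | 1⟩ ×4,  ⟨2 | 1 1⟩,  ⟨2 | 1 2⟩ ×2,  ⟨2 | 2⟩,  ⟨2 | 2 2⟩,  ⟨2 | 2 3⟩,  ⟨3 | 0⟩,  ⟨3 | 1⟩ ×3 }


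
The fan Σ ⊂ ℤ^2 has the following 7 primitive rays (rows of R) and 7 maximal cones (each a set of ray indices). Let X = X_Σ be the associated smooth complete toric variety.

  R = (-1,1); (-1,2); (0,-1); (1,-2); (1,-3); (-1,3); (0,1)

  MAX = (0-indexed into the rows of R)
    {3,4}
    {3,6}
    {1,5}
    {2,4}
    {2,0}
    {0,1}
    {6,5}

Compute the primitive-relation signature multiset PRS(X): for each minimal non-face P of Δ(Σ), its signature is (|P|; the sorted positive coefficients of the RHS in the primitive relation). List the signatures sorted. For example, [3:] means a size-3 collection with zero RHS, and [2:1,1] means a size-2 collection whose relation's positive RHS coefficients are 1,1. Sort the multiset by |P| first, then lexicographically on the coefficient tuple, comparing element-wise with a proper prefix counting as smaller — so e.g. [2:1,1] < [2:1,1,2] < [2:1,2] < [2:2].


Σ has 14 primitive collections:

  • {1,3}:  v_{1} + v_{3} = 0  so sig = [2:]
  • {2,6}:  v_{2} + v_{6} = 0  so sig = [2:]
  • {4,5}:  v_{4} + v_{5} = 0  so sig = [2:]
  • {0,3}:  v_{0} + v_{3} = v_{2}  so sig = [2:1]
  • {0,6}:  v_{0} + v_{6} = v_{1}  so sig = [2:1]
  • {1,2}:  v_{1} + v_{2} = v_{0}  so sig = [2:1]
  • {1,4}:  v_{1} + v_{4} = v_{2}  so sig = [2:1]
  • {1,6}:  v_{1} + v_{6} = v_{5}  so sig = [2:1]
  • {2,3}:  v_{2} + v_{3} = v_{4}  so sig = [2:1]
  • {2,5}:  v_{2} + v_{5} = v_{1}  so sig = [2:1]
  • {3,5}:  v_{3} + v_{5} = v_{6}  so sig = [2:1]
  • {4,6}:  v_{4} + v_{6} = v_{3}  so sig = [2:1]
  • {0,4}:  v_{0} + v_{4} = 2·v_{2}  so sig = [2:2]
  • {0,5}:  v_{0} + v_{5} = 2·v_{1}  so sig = [2:2]

so the primitive-relation signature multiset is
    |P|=2: 14 collections, coeffs (), (), (), (1), (1), (1), (1), (1), (1), (1), (1), (1), (2), (2)


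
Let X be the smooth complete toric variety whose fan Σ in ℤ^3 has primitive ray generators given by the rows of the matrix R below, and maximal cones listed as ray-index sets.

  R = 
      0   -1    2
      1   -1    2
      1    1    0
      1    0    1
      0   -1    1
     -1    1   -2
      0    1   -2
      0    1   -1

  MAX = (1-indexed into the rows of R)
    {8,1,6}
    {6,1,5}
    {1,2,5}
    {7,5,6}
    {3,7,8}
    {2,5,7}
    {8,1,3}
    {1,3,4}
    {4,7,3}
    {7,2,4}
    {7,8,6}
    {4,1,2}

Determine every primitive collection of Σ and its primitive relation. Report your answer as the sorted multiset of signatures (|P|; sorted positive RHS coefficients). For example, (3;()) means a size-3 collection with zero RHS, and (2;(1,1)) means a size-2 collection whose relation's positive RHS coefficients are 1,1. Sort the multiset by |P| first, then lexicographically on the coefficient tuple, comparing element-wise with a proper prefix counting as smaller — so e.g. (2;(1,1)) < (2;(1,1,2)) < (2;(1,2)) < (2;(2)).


Minimal non-faces — 10 found among 8 rays, 12 max cones:

  P={1,7}:  v_{1} + v_{7} = 0  so sig = (2;())
  P={2,6}:  v_{2} + v_{6} = 0  so sig = (2;())
  P={5,8}:  v_{5} + v_{8} = 0  so sig = (2;())
  P={2,8}:  v_{2} + v_{8} = v_{4}  so sig = (2;(1))
  P={3,5}:  v_{3} + v_{5} = v_{4}  so sig = (2;(1))
  P={4,5}:  v_{4} + v_{5} = v_{2}  so sig = (2;(1))
  P={4,6}:  v_{4} + v_{6} = v_{8}  so sig = (2;(1))
  P={4,8}:  v_{4} + v_{8} = v_{3}  so sig = (2;(1))
  P={2,3}:  v_{2} + v_{3} = 2·v_{4}  so sig = (2;(2))
  P={3,6}:  v_{3} + v_{6} = 2·v_{8}  so sig = (2;(2))

Hence PRS(X_Σ) =
[(2;()), (2;()), (2;()), (2;(1)), (2;(1)), (2;(1)), (2;(1)), (2;(1)), (2;(2)), (2;(2))]


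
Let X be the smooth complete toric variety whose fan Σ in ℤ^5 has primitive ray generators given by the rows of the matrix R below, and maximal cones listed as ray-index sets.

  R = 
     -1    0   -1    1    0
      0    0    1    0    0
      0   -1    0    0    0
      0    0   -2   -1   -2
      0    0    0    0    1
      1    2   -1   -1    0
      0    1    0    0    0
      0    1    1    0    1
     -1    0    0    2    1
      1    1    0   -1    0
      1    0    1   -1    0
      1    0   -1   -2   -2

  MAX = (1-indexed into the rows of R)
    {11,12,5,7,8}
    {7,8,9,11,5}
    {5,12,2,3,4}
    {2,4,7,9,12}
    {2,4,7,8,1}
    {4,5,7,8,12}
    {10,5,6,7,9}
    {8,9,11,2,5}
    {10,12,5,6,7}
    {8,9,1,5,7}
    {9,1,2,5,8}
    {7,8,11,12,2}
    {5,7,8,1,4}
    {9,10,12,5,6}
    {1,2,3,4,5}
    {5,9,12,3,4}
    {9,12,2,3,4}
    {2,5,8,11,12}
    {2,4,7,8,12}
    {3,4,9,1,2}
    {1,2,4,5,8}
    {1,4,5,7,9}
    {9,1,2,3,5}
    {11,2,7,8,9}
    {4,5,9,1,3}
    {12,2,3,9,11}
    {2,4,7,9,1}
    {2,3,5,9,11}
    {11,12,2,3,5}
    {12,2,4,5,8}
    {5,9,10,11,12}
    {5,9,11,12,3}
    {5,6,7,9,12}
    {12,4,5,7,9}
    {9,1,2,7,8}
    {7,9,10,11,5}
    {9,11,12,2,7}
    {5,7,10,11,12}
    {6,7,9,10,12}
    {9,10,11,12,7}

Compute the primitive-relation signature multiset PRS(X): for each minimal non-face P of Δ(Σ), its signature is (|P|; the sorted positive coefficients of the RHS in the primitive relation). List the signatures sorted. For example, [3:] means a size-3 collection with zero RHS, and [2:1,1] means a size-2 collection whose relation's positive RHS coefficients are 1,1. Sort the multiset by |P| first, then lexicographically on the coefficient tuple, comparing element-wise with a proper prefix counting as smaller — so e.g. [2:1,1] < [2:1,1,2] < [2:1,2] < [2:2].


23 minimal non-faces of Δ(Σ) (on 12 rays):

  P={1,11}:  v_{1} + v_{11} = 0  so sig = [2:]
  P={3,7}:  v_{3} + v_{7} = 0  so sig = [2:]
  P={1,12}:  v_{1} + v_{12} = v_{4}  so sig = [2:1]
  P={4,11}:  v_{4} + v_{11} = v_{12}  so sig = [2:1]
  P={2,6}:  v_{2} + v_{6} = v_{7} + v_{10}  so sig = [2:1,1]
  P={2,10}:  v_{2} + v_{10} = v_{7} + v_{11}  so sig = [2:1,1]
  P={3,8}:  v_{3} + v_{8} = v_{2} + v_{5}  so sig = [2:1,1]
  P={1,10}:  v_{1} + v_{10} = v_{5} + v_{7} + v_{9} + v_{12}  so sig = [2:1,1,1,1]
  P={3,6}:  v_{3} + v_{6} = v_{5} + v_{9} + v_{10} + v_{12}  so sig = [2:1,1,1,1]
  P={3,10}:  v_{3} + v_{10} = v_{5} + v_{9} + v_{11} + v_{12}  so sig = [2:1,1,1,1]
  P={4,10}:  v_{4} + v_{10} = v_{5} + v_{7} + v_{9} + 2·v_{12}  so sig = [2:1,1,1,2]
  P={6,8}:  v_{6} + v_{8} = v_{5} + 2·v_{7} + v_{10}  so sig = [2:1,1,2]
  P={8,10}:  v_{8} + v_{10} = v_{5} + 2·v_{7} + v_{11}  so sig = [2:1,1,2]
  P={6,11}:  v_{6} + v_{11} = 2·v_{10}  so sig = [2:2]
  P={1,6}:  v_{1} + v_{6} = 2·v_{5} + 2·v_{7} + 2·v_{9} + 2·v_{12}  so sig = [2:2,2,2,2]
  P={4,6}:  v_{4} + v_{6} = 2·v_{5} + 2·v_{7} + 2·v_{9} + 3·v_{12}  so sig = [2:2,2,2,3]
  P={2,5,7}:  v_{2} + v_{5} + v_{7} = v_{8}  so sig = [3:1]
  P={8,9,12}:  v_{8} + v_{9} + v_{12} = v_{7}  so sig = [3:1]
  P={4,8,9}:  v_{4} + v_{8} + v_{9} = v_{1} + v_{7}  so sig = [3:1,1]
  P={2,5,9,12}:  v_{2} + v_{5} + v_{9} + v_{12} = 0  so sig = [4:]
  P={2,4,5,9}:  v_{2} + v_{4} + v_{5} + v_{9} = v_{1}  so sig = [4:1]
  P={5,7,9,10,12}:  v_{5} + v_{7} + v_{9} + v_{10} + v_{12} = v_{6}  so sig = [5:1]
  P={5,7,9,11,12}:  v_{5} + v_{7} + v_{9} + v_{11} + v_{12} = v_{10}  so sig = [5:1]

so the primitive-relation signature multiset is
    |P|=2: 16 collections, coeffs (), (), (1), (1), (1,1), (1,1), (1,1), (1,1,1,1), (1,1,1,1), (1,1,1,1), (1,1,1,2), (1,1,2), (1,1,2), (2), (2,2,2,2), (2,2,2,3)
    |P|=3: 3 collections, coeffs (1), (1), (1,1)
    |P|=4: 2 collections, coeffs (), (1)
    |P|=5: 2 collections, coeffs (1), (1)


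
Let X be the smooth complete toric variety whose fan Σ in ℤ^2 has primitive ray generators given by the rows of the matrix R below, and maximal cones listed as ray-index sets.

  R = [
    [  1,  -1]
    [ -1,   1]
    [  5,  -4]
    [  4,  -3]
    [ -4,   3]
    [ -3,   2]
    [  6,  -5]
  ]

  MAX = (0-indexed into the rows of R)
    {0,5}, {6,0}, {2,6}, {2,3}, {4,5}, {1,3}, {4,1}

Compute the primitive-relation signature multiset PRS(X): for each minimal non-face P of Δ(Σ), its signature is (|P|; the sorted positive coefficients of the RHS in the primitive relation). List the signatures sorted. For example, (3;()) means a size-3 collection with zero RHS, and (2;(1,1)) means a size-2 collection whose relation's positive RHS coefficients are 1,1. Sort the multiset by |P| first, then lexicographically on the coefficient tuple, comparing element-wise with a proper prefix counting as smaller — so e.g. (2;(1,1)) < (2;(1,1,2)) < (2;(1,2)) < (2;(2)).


Σ has 14 primitive collections:

  {0,1}:  v_{0} + v_{1} = 0 — sig = (2;())
  {3,4}:  v_{3} + v_{4} = 0 — sig = (2;())
  {0,2}:  v_{0} + v_{2} = v_{6} — sig = (2;(1))
  {0,3}:  v_{0} + v_{3} = v_{2} — sig = (2;(1))
  {0,4}:  v_{0} + v_{4} = v_{5} — sig = (2;(1))
  {1,2}:  v_{1} + v_{2} = v_{3} — sig = (2;(1))
  {1,5}:  v_{1} + v_{5} = v_{4} — sig = (2;(1))
  {1,6}:  v_{1} + v_{6} = v_{2} — sig = (2;(1))
  {2,4}:  v_{2} + v_{4} = v_{0} — sig = (2;(1))
  {3,5}:  v_{3} + v_{5} = v_{0} — sig = (2;(1))
  {2,5}:  v_{2} + v_{5} = 2·v_{0} — sig = (2;(2))
  {3,6}:  v_{3} + v_{6} = 2·v_{2} — sig = (2;(2))
  {4,6}:  v_{4} + v_{6} = 2·v_{0} — sig = (2;(2))
  {5,6}:  v_{5} + v_{6} = 3·v_{0} — sig = (2;(3))

Hence PRS(X_Σ) =
{ (2;()) ×2,  (2;(1)) ×8,  (2;(2)) ×3,  (2;(3)) }


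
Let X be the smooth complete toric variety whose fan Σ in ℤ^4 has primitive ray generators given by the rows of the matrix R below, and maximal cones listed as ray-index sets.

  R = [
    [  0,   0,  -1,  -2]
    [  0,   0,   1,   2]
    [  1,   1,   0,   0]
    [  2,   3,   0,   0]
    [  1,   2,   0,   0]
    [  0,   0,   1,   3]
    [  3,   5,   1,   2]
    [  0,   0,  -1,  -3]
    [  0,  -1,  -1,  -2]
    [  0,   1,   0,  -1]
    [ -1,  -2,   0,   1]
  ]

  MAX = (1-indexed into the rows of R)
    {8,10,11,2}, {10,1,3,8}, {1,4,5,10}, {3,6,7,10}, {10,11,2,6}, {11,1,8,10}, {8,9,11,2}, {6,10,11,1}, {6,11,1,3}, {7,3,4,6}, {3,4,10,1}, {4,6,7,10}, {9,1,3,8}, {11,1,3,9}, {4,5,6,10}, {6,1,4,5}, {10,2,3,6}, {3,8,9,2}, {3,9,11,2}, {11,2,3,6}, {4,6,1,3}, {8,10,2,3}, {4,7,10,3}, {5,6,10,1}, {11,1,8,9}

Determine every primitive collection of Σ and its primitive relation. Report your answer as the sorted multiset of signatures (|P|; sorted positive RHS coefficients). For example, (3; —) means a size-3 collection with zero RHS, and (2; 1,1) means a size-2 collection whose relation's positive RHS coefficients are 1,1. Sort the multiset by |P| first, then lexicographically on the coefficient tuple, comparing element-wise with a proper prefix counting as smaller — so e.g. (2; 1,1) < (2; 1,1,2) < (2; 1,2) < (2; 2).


Δ(Σ) — 11 vertices, 24 min non-faces:

  • {1,2}:  v_{1} + v_{2} = 0  so sig = (2; —)
  • {6,8}:  v_{6} + v_{8} = 0  so sig = (2; —)
  • {3,5}:  v_{3} + v_{5} = v_{4}  so sig = (2; 1)
  • {9,10}:  v_{9} + v_{10} = v_{8}  so sig = (2; 1)
  • {1,7}:  v_{1} + v_{7} = v_{4} + v_{5}  so sig = (2; 1,1)
  • {5,9}:  v_{5} + v_{9} = v_{1} + v_{3}  so sig = (2; 1,1)
  • {5,11}:  v_{5} + v_{11} = v_{1} + v_{6}  so sig = (2; 1,1)
  • {6,9}:  v_{6} + v_{9} = v_{3} + v_{11}  so sig = (2; 1,1)
  • {7,9}:  v_{7} + v_{9} = v_{3} + v_{4}  so sig = (2; 1,1)
  • {7,11}:  v_{7} + v_{11} = v_{4} + v_{6}  so sig = (2; 1,1)
  • {2,5}:  v_{2} + v_{5} = v_{3} + v_{6} + v_{10}  so sig = (2; 1,1,1)
  • {4,11}:  v_{4} + v_{11} = v_{1} + v_{3} + v_{6}  so sig = (2; 1,1,1)
  • {5,8}:  v_{5} + v_{8} = v_{1} + v_{3} + v_{10}  so sig = (2; 1,1,1)
  • {7,8}:  v_{7} + v_{8} = v_{3} + v_{4} + v_{10}  so sig = (2; 1,1,1)
  • {2,4}:  v_{2} + v_{4} = 2·v_{3} + v_{6} + v_{10}  so sig = (2; 1,1,2)
  • {4,8}:  v_{4} + v_{8} = v_{1} + 2·v_{3} + v_{10}  so sig = (2; 1,1,2)
  • {5,7}:  v_{5} + v_{7} = 2·v_{4} + v_{6} + v_{10}  so sig = (2; 1,1,2)
  • {4,9}:  v_{4} + v_{9} = v_{1} + 2·v_{3}  so sig = (2; 1,2)
  • {2,7}:  v_{2} + v_{7} = 3·v_{3} + 2·v_{6} + 2·v_{10}  so sig = (2; 2,2,3)
  • {3,10,11}:  v_{3} + v_{10} + v_{11} = 0  so sig = (3; —)
  • {3,8,11}:  v_{3} + v_{8} + v_{11} = v_{9}  so sig = (3; 1)
  • {1,3,6,10}:  v_{1} + v_{3} + v_{6} + v_{10} = v_{5}  so sig = (4; 1)
  • {3,4,6,10}:  v_{3} + v_{4} + v_{6} + v_{10} = v_{7}  so sig = (4; 1)
  • {1,4,6,10}:  v_{1} + v_{4} + v_{6} + v_{10} = 2·v_{5}  so sig = (4; 2)

so the primitive-relation signature multiset is
[(2; —), (2; —), (2; 1), (2; 1), (2; 1,1), (2; 1,1), (2; 1,1), (2; 1,1), (2; 1,1), (2; 1,1), (2; 1,1,1), (2; 1,1,1), (2; 1,1,1), (2; 1,1,1), (2; 1,1,2), (2; 1,1,2), (2; 1,1,2), (2; 1,2), (2; 2,2,3), (3; —), (3; 1), (4; 1), (4; 1), (4; 2)]


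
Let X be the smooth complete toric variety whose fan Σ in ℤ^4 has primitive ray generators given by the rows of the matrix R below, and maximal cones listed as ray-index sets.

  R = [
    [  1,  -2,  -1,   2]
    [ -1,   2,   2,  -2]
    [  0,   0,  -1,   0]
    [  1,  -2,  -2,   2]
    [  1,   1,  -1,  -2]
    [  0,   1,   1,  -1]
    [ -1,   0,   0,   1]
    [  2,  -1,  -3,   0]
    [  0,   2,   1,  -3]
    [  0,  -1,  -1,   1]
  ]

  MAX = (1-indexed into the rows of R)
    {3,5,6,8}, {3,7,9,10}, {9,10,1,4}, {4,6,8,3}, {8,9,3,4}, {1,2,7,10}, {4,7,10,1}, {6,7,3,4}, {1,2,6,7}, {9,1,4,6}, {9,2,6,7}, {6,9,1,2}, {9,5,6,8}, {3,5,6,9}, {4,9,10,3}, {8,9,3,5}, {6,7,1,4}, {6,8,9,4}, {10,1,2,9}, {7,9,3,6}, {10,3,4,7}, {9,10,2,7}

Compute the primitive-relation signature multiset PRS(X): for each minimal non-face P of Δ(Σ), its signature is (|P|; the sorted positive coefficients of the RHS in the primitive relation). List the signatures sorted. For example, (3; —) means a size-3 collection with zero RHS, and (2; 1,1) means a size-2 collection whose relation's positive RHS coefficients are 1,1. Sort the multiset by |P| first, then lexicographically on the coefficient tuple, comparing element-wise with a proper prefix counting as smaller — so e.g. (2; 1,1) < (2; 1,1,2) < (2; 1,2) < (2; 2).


|primitive collections| = 17. Relations:

  • {2,4}:  v_{2} + v_{4} = 0  so sig = (2; —)
  • {6,10}:  v_{6} + v_{10} = 0  so sig = (2; —)
  • {1,3}:  v_{1} + v_{3} = v_{4}  so sig = (2; 1)
  • {2,8}:  v_{2} + v_{8} = v_{5}  so sig = (2; 1)
  • {4,5}:  v_{4} + v_{5} = v_{8}  so sig = (2; 1)
  • {2,3}:  v_{2} + v_{3} = v_{7} + v_{9}  so sig = (2; 1,1)
  • {2,5}:  v_{2} + v_{5} = v_{3} + v_{6} + v_{9}  so sig = (2; 1,1,1)
  • {5,10}:  v_{5} + v_{10} = v_{3} + v_{4} + v_{9}  so sig = (2; 1,1,1)
  • {1,5}:  v_{1} + v_{5} = 2·v_{4} + v_{6} + v_{9}  so sig = (2; 1,1,2)
  • {7,8}:  v_{7} + v_{8} = 2·v_{3} + v_{4} + v_{6}  so sig = (2; 1,1,2)
  • {8,10}:  v_{8} + v_{10} = v_{3} + 2·v_{4} + v_{9}  so sig = (2; 1,1,2)
  • {1,8}:  v_{1} + v_{8} = 3·v_{4} + v_{6} + v_{9}  so sig = (2; 1,1,3)
  • {5,7}:  v_{5} + v_{7} = 2·v_{3} + v_{6}  so sig = (2; 1,2)
  • {1,7,9}:  v_{1} + v_{7} + v_{9} = 0  so sig = (3; —)
  • {4,7,9}:  v_{4} + v_{7} + v_{9} = v_{3}  so sig = (3; 1)
  • {3,4,6,9}:  v_{3} + v_{4} + v_{6} + v_{9} = v_{5}  so sig = (4; 1)
  • {3,6,8,9}:  v_{3} + v_{6} + v_{8} + v_{9} = 2·v_{5}  so sig = (4; 2)

Hence PRS(X_Σ) =
    (2; —)
    (2; —)
    (2; 1)
    (2; 1)
    (2; 1)
    (2; 1,1)
    (2; 1,1,1)
    (2; 1,1,1)
    (2; 1,1,2)
    (2; 1,1,2)
    (2; 1,1,2)
    (2; 1,1,3)
    (2; 1,2)
    (3; —)
    (3; 1)
    (4; 1)
    (4; 2)


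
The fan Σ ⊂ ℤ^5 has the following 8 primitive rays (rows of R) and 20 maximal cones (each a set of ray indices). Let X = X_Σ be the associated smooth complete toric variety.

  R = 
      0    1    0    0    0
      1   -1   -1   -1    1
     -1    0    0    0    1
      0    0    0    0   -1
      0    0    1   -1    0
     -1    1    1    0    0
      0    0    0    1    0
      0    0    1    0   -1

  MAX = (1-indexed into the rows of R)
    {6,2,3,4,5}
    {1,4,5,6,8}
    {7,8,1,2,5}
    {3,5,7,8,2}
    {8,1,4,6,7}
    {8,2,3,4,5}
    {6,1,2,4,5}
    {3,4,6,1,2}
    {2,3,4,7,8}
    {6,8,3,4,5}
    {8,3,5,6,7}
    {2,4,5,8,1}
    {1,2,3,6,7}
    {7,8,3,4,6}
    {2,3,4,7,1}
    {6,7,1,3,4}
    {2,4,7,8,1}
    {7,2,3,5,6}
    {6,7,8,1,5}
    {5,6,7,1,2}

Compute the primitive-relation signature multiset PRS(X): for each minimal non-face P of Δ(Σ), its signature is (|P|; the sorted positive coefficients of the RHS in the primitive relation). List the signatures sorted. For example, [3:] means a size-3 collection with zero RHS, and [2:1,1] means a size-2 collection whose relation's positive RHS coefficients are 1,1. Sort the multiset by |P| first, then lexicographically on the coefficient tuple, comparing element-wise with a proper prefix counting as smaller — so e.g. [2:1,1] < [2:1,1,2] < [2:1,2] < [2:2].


Δ(Σ) — 8 vertices, 5 min non-faces:

  • {1,3,8}:  v_{1} + v_{3} + v_{8} = v_{6}  →  sig = [3:1]
  • {2,6,8}:  v_{2} + v_{6} + v_{8} = v_{5}  →  sig = [3:1]
  • {4,5,7}:  v_{4} + v_{5} + v_{7} = v_{8}  →  sig = [3:1]
  • {1,3,5}:  v_{1} + v_{3} + v_{5} = v_{2} + 2·v_{6}  →  sig = [3:1,2]
  • {2,4,6,7}:  v_{2} + v_{4} + v_{6} + v_{7} = 0  →  sig = [4:]

so the primitive-relation signature multiset is
    [3:1]
    [3:1]
    [3:1]
    [3:1,2]
    [4:]


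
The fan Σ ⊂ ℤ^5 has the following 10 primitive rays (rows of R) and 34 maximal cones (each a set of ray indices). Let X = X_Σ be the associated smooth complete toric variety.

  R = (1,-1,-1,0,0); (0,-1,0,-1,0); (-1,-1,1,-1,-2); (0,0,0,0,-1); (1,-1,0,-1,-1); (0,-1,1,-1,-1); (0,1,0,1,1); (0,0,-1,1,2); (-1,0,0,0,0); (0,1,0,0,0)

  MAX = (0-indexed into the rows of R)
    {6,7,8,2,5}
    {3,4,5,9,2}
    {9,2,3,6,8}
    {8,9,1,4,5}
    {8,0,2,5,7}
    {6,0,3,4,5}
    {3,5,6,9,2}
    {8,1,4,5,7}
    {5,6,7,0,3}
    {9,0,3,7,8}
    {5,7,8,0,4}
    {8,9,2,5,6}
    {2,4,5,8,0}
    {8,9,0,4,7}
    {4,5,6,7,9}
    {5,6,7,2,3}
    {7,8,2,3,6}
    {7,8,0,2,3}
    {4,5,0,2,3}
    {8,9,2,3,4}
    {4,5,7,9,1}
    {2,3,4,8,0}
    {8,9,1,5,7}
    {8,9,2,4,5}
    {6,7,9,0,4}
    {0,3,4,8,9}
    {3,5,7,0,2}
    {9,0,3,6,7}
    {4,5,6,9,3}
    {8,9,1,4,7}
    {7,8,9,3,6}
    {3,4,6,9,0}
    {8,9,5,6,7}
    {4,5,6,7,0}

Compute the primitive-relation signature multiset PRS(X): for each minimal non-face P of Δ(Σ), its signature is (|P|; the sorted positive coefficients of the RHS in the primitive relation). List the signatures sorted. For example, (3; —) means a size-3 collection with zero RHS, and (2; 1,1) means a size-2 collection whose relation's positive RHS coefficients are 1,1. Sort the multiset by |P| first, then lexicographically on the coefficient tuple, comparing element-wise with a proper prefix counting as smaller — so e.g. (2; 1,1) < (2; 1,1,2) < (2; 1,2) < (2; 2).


The 16 primitive collections of Σ (r=10, n=5):

  P={1,3}:  v_{1} + v_{3} = v_{4} + v_{8}  →  sig = (2; 1,1)
  P={1,6}:  v_{1} + v_{6} = v_{5} + v_{7} + v_{9}  →  sig = (2; 1,1,1)
  P={0,1}:  v_{0} + v_{1} = 2·v_{4} + v_{7} + v_{8}  →  sig = (2; 1,1,2)
  P={1,2}:  v_{1} + v_{2} = v_{4} + v_{5} + 2·v_{8}  →  sig = (2; 1,1,2)
  P={4,6,8}:  v_{4} + v_{6} + v_{8} = 0  →  sig = (3; —)
  P={0,5,9}:  v_{0} + v_{5} + v_{9} = v_{4}  →  sig = (3; 1)
  P={2,7,9}:  v_{2} + v_{7} + v_{9} = v_{8}  →  sig = (3; 1)
  P={3,4,7}:  v_{3} + v_{4} + v_{7} = v_{0}  →  sig = (3; 1)
  P={3,5,8}:  v_{3} + v_{5} + v_{8} = v_{2}  →  sig = (3; 1)
  P={0,6,8}:  v_{0} + v_{6} + v_{8} = v_{3} + v_{7}  →  sig = (3; 1,1)
  P={2,4,6}:  v_{2} + v_{4} + v_{6} = v_{3} + v_{5}  →  sig = (3; 1,1)
  P={0,2,9}:  v_{0} + v_{2} + v_{9} = v_{3} + v_{4} + v_{8}  →  sig = (3; 1,1,1)
  P={2,4,7}:  v_{2} + v_{4} + v_{7} = v_{0} + v_{5} + v_{8}  →  sig = (3; 1,1,1)
  P={0,2,6}:  v_{0} + v_{2} + v_{6} = 2·v_{3} + v_{5} + v_{7}  →  sig = (3; 1,1,2)
  P={3,5,7,9}:  v_{3} + v_{5} + v_{7} + v_{9} = 0  →  sig = (4; —)
  P={4,5,7,8,9}:  v_{4} + v_{5} + v_{7} + v_{8} + v_{9} = v_{1}  →  sig = (5; 1)

Sorted signature multiset PRS(X):
    (2; 1,1)
    (2; 1,1,1)
    (2; 1,1,2)
    (2; 1,1,2)
    (3; —)
    (3; 1)
    (3; 1)
    (3; 1)
    (3; 1)
    (3; 1,1)
    (3; 1,1)
    (3; 1,1,1)
    (3; 1,1,1)
    (3; 1,1,2)
    (4; —)
    (5; 1)
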